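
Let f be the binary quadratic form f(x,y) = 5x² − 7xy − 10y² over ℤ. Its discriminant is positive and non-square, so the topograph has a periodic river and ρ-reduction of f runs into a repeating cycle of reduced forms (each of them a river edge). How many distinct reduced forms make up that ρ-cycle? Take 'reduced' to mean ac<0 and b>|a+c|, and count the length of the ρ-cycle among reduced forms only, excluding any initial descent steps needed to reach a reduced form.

D = 249, ⌊√D⌋ = 15
descent: ρ → (-10,7,5)  [lands on river]
river: ρ → (5,13,-4)
river: ρ → (-4,11,8)
river: ρ → (8,5,-7)
river: ρ → (-7,9,6)
river: ρ → (6,15,-1)
river: ρ → (-1,15,6)
river: ρ → (6,9,-7)
river: ρ → (-7,5,8)
river: ρ → (8,11,-4)
river: ρ → (-4,13,5)
river: ρ → (5,7,-10)
river: ρ → (-10,13,2)
river: ρ → (2,15,-3)
river: ρ → (-3,15,2)
river: ρ → (2,13,-10)
ρ-cycle length = 16 (tail of 1 descent step not counted)

16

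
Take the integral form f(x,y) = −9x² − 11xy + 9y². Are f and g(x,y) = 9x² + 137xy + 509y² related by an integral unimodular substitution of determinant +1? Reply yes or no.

D₁ = 445, D₂ = 445
river cycle of f (length 10): (9, 11, -9), (-9, 7, 11), (11, 15, -5), (-5, 15, 11), (11, 7, -9), (-9, 11, 9), (9, 7, -11), (-11, 15, 5), (5, 15, -11), (-11, 7, 9)
river cycle of g (length 10): (9, 11, -9), (-9, 7, 11), (11, 15, -5), (-5, 15, 11), (11, 7, -9), (-9, 11, 9), (9, 7, -11), (-11, 15, 5), (5, 15, -11), (-11, 7, 9)
cycles coincide ⇒ equivalent

yes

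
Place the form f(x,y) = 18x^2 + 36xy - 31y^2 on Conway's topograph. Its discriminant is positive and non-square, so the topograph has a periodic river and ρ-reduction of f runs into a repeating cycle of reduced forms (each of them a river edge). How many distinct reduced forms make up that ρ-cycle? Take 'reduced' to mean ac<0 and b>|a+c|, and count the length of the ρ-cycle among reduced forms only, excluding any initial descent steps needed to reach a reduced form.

D = 3528, ⌊√D⌋ = 59
river: ρ → (-31,26,23)
river: ρ → (23,20,-34)
river: ρ → (-34,48,9)
river: ρ → (9,42,-49)
river: ρ → (-49,56,2)
river: ρ → (2,56,-49)
river: ρ → (-49,42,9)
river: ρ → (9,48,-34)
river: ρ → (-34,20,23)
river: ρ → (23,26,-31)
river: ρ → (-31,36,18)
river: ρ → (18,36,-31)
ρ-cycle length = 12 (tail of 0 descent steps not counted)

12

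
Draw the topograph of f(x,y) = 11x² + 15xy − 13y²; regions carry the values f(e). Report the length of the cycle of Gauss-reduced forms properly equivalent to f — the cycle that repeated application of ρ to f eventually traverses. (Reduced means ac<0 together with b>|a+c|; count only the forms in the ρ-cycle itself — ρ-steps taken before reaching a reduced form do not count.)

D = 797, ⌊√D⌋ = 28
river: ρ → (-13,11,13)
river: ρ → (13,15,-11)
river: ρ → (-11,7,17)
river: ρ → (17,27,-1)
river: ρ → (-1,27,17)
river: ρ → (17,7,-11)
river: ρ → (-11,15,13)
river: ρ → (13,11,-13)
river: ρ → (-13,15,11)
river: ρ → (11,7,-17)
river: ρ → (-17,27,1)
river: ρ → (1,27,-17)
river: ρ → (-17,7,11)
river: ρ → (11,15,-13)
ρ-cycle length = 14 (tail of 0 descent steps not counted)

14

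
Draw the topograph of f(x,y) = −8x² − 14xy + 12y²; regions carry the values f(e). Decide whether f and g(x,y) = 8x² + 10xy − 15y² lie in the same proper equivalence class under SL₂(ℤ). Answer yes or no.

D₁ = 580, D₂ = 580
river cycle of f (length 10): (12, 14, -8), (-8, 18, 8), (8, 14, -12), (-12, 10, 10), (10, 10, -12), (-12, 14, 8), (8, 18, -8), (-8, 14, 12), (12, 10, -10), (-10, 10, 12)
river cycle of g (length 6): (-15, 20, 3), (3, 22, -8), (-8, 10, 15), (15, 20, -3), (-3, 22, 8), (8, 10, -15)
cycles differ ⇒ inequivalent

no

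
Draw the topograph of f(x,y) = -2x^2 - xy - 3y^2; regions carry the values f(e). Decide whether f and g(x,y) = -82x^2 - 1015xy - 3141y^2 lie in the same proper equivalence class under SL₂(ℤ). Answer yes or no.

D₁ = -23, D₂ = -23
f is negative-definite; reduce −f:
−f: reduced (well bottom): (2,1,3) with a≤c, −a<b≤a
flip sign back: reduced form of f is (-2,-1,-3)
g is negative-definite; reduce −g:
−g: translate: b→31 (≡1015 mod 164), so (82,1015,3141)→(82,31,3)
−g: flip: (82,31,3)→(3,-31,82)
−g: translate: b→-1 (≡-31 mod 6), so (3,-31,82)→(3,-1,2)
−g: flip: (3,-1,2)→(2,1,3)
−g: reduced (well bottom): (2,1,3) with a≤c, −a<b≤a
flip sign back: reduced form of g is (-2,-1,-3)
reduced forms (-2, -1, -3) vs (-2, -1, -3) ⇒ equivalent

yes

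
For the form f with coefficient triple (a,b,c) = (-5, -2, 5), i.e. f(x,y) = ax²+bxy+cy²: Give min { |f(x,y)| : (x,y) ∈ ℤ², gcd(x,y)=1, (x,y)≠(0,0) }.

descent: ρ → (5,2,-5)  [lands on river]
river: ρ → (-5,8,2)
river: ρ → (2,8,-5)
river: ρ → (-5,2,5)
river: ρ → (5,8,-2)
river: ρ → (-2,8,5)
closes: descent 1, river 6
min |a| on river = 2

2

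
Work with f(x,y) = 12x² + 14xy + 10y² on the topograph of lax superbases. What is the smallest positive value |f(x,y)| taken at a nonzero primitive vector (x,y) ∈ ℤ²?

translate: b→-10 (≡14 mod 24), so (12,14,10)→(12,-10,8)
flip: (12,-10,8)→(8,10,12)
translate: b→-6 (≡10 mod 16), so (8,10,12)→(8,-6,10)
reduced (well bottom): (8,-6,10) with a≤c, −a<b≤a
well minimum = a = 8

8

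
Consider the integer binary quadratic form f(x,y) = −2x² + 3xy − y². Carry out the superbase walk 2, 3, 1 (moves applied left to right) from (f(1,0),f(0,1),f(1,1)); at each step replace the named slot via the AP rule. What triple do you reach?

start (-2,-1,0) = (f(1,0),f(0,1),f(1,1))
replace slot 2: 2·((-2)+0) − (-1) = -3 → (-2,-3,0)
replace slot 3: 2·((-2)+(-3)) − 0 = -10 → (-2,-3,-10)
replace slot 1: 2·((-3)+(-10)) − (-2) = -24 → (-24,-3,-10)

-24,-3,-10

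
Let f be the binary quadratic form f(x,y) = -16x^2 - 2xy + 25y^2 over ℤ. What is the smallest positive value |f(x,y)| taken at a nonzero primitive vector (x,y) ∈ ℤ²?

descent: ρ → (25,2,-16)
descent: ρ → (-16,30,11)  [lands on river]
river: ρ → (11,36,-7)
river: ρ → (-7,34,16)
river: ρ → (16,30,-11)
river: ρ → (-11,36,7)
river: ρ → (7,34,-16)
closes: descent 2, river 6
min |a| on river = 7

7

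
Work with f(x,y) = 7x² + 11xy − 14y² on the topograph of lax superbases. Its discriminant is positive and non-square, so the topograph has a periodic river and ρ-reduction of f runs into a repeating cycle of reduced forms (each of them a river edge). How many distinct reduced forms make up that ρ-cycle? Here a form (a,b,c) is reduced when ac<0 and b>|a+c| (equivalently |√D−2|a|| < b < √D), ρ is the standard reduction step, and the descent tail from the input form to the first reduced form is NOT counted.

D = 513, ⌊√D⌋ = 22
river: ρ → (-14,17,4)
river: ρ → (4,15,-18)
river: ρ → (-18,21,1)
river: ρ → (1,21,-18)
river: ρ → (-18,15,4)
river: ρ → (4,17,-14)
river: ρ → (-14,11,7)
river: ρ → (7,17,-8)
river: ρ → (-8,15,9)
river: ρ → (9,21,-2)
river: ρ → (-2,19,19)
river: ρ → (19,19,-2)
river: ρ → (-2,21,9)
river: ρ → (9,15,-8)
river: ρ → (-8,17,7)
river: ρ → (7,11,-14)
ρ-cycle length = 16 (tail of 0 descent steps not counted)

16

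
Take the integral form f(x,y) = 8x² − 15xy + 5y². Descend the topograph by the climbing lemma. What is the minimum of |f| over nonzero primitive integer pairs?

descent: ρ → (5,5,-2)  [lands on river]
river: ρ → (-2,7,2)
river: ρ → (2,5,-5)
river: ρ → (-5,5,2)
river: ρ → (2,7,-2)
river: ρ → (-2,5,5)
closes: descent 1, river 6
min |a| on river = 2

2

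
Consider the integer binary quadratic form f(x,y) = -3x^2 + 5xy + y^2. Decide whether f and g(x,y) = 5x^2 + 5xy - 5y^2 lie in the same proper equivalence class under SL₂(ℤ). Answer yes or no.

D₁ = 37, D₂ = 125
discriminants differ ⇒ not SL₂(ℤ)-equivalent

no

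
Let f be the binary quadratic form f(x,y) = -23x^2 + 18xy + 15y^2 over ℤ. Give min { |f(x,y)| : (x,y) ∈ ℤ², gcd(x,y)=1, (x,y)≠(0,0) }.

river: ρ → (15,12,-26)
river: ρ → (-26,40,1)
river: ρ → (1,40,-26)
river: ρ → (-26,12,15)
river: ρ → (15,18,-23)
river: ρ → (-23,28,10)
river: ρ → (10,32,-17)
river: ρ → (-17,36,6)
river: ρ → (6,36,-17)
river: ρ → (-17,32,10)
river: ρ → (10,28,-23)
river: ρ → (-23,18,15)
closes: descent 0, river 12
min |a| on river = 1

1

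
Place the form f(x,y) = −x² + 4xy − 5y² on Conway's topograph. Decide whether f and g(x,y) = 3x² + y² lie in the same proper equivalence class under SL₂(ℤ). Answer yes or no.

D₁ = -4, D₂ = -12
discriminants differ ⇒ not SL₂(ℤ)-equivalent

no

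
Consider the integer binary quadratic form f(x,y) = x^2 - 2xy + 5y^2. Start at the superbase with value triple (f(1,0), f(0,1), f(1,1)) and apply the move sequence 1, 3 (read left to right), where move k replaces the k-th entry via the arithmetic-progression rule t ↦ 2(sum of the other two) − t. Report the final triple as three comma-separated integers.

start (1,5,4) = (f(1,0),f(0,1),f(1,1))
replace slot 1: 2·(5+4) − 1 = 17 → (17,5,4)
replace slot 3: 2·(17+5) − 4 = 40 → (17,5,40)

17,5,40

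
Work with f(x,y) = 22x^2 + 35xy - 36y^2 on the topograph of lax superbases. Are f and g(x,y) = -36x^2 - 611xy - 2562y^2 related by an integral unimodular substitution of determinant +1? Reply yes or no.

D₁ = 4393, D₂ = 4393
river cycle of f (length 92): (-36, 37, 21), (21, 47, -26), (-26, 57, 11), (11, 53, -36), (-36, 19, 28), (28, 37, -27), (-27, 17, 38), (38, 59, -6), (-6, 61, 28), (28, 51, -16), … (82 more)
river cycle of g (length 92): (-36, 37, 21), (21, 47, -26), (-26, 57, 11), (11, 53, -36), (-36, 19, 28), (28, 37, -27), (-27, 17, 38), (38, 59, -6), (-6, 61, 28), (28, 51, -16), … (82 more)
cycles coincide ⇒ equivalent

yes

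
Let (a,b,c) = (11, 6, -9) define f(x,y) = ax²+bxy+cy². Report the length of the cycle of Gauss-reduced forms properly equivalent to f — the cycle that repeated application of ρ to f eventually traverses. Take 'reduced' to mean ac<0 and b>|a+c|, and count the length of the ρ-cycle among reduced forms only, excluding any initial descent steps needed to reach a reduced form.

D = 432, ⌊√D⌋ = 20
river: ρ → (-9,12,8)
river: ρ → (8,20,-1)
river: ρ → (-1,20,8)
river: ρ → (8,12,-9)
river: ρ → (-9,6,11)
river: ρ → (11,16,-4)
river: ρ → (-4,16,11)
river: ρ → (11,6,-9)
ρ-cycle length = 8 (tail of 0 descent steps not counted)

8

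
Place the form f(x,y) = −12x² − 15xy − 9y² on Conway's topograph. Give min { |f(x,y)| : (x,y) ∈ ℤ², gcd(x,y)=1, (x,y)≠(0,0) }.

translate: b→-9 (≡15 mod 24), so (12,15,9)→(12,-9,6)
flip: (12,-9,6)→(6,9,12)
translate: b→-3 (≡9 mod 12), so (6,9,12)→(6,-3,9)
reduced (well bottom): (6,-3,9) with a≤c, −a<b≤a
well minimum |f| = |-6| = 6 (negative-definite)

6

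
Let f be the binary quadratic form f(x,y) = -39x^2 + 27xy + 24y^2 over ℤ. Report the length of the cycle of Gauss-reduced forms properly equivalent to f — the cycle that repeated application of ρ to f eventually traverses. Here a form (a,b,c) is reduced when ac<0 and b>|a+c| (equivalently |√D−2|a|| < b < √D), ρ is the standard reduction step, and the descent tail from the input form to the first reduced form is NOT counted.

D = 4473, ⌊√D⌋ = 66
river: ρ → (24,21,-42)
river: ρ → (-42,63,3)
river: ρ → (3,63,-42)
river: ρ → (-42,21,24)
river: ρ → (24,27,-39)
river: ρ → (-39,51,12)
river: ρ → (12,45,-51)
river: ρ → (-51,57,6)
river: ρ → (6,63,-21)
river: ρ → (-21,63,6)
river: ρ → (6,57,-51)
river: ρ → (-51,45,12)
river: ρ → (12,51,-39)
river: ρ → (-39,27,24)
ρ-cycle length = 14 (tail of 0 descent steps not counted)

14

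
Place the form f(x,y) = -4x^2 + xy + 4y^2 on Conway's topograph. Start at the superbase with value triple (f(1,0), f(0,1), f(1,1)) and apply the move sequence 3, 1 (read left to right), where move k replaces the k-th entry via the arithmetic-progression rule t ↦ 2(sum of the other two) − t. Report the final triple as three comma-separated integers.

start (-4,4,1) = (f(1,0),f(0,1),f(1,1))
replace slot 3: 2·((-4)+4) − 1 = -1 → (-4,4,-1)
replace slot 1: 2·(4+(-1)) − (-4) = 10 → (10,4,-1)

10,4,-1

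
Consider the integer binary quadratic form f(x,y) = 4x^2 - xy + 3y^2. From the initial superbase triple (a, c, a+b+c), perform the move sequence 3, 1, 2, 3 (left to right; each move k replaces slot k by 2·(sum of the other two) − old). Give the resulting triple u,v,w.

start (4,3,6) = (f(1,0),f(0,1),f(1,1))
replace slot 3: 2·(4+3) − 6 = 8 → (4,3,8)
replace slot 1: 2·(3+8) − 4 = 18 → (18,3,8)
replace slot 2: 2·(18+8) − 3 = 49 → (18,49,8)
replace slot 3: 2·(18+49) − 8 = 126 → (18,49,126)

18,49,126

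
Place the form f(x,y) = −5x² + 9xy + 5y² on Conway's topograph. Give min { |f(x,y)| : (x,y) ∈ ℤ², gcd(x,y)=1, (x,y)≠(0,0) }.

river: ρ → (5,11,-3)
river: ρ → (-3,13,1)
river: ρ → (1,13,-3)
river: ρ → (-3,11,5)
river: ρ → (5,9,-5)
river: ρ → (-5,11,3)
river: ρ → (3,13,-1)
river: ρ → (-1,13,3)
river: ρ → (3,11,-5)
river: ρ → (-5,9,5)
closes: descent 0, river 10
min |a| on river = 1

1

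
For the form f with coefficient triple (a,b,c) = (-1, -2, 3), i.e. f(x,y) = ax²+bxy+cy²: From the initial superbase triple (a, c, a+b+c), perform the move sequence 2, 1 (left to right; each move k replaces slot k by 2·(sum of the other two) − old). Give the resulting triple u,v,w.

start (-1,3,0) = (f(1,0),f(0,1),f(1,1))
replace slot 2: 2·((-1)+0) − 3 = -5 → (-1,-5,0)
replace slot 1: 2·((-5)+0) − (-1) = -9 → (-9,-5,0)

-9,-5,0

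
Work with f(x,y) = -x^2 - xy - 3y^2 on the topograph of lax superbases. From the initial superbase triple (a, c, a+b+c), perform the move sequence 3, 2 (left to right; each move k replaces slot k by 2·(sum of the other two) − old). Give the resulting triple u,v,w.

start (-1,-3,-5) = (f(1,0),f(0,1),f(1,1))
replace slot 3: 2·((-1)+(-3)) − (-5) = -3 → (-1,-3,-3)
replace slot 2: 2·((-1)+(-3)) − (-3) = -5 → (-1,-5,-3)

-1,-5,-3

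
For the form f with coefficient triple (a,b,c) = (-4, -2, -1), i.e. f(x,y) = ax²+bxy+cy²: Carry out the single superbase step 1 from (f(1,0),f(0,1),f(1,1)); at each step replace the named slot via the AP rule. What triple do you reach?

start (-4,-1,-7) = (f(1,0),f(0,1),f(1,1))
replace slot 1: 2·((-1)+(-7)) − (-4) = -12 → (-12,-1,-7)

-12,-1,-7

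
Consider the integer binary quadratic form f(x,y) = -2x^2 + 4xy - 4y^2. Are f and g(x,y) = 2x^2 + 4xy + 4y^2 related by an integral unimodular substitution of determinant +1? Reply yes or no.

D₁ = -16, D₂ = -16
f is negative-definite; reduce −f:
−f: translate: b→0 (≡-4 mod 4), so (2,-4,4)→(2,0,2)
−f: reduced (well bottom): (2,0,2) with a≤c, −a<b≤a
flip sign back: reduced form of f is (-2,0,-2)
g: translate: b→0 (≡4 mod 4), so (2,4,4)→(2,0,2)
g: reduced (well bottom): (2,0,2) with a≤c, −a<b≤a
reduced forms (-2, 0, -2) vs (2, 0, 2) ⇒ inequivalent

no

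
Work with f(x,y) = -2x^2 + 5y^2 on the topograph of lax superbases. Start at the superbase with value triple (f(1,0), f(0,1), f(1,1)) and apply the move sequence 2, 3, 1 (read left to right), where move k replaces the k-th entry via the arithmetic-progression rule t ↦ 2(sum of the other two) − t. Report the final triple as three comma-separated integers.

start (-2,5,3) = (f(1,0),f(0,1),f(1,1))
replace slot 2: 2·((-2)+3) − 5 = -3 → (-2,-3,3)
replace slot 3: 2·((-2)+(-3)) − 3 = -13 → (-2,-3,-13)
replace slot 1: 2·((-3)+(-13)) − (-2) = -30 → (-30,-3,-13)

-30,-3,-13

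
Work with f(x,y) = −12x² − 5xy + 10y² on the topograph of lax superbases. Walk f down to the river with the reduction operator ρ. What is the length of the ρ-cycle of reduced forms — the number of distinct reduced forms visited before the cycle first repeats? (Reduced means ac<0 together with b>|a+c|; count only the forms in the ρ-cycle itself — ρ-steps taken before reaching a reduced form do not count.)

D = 505, ⌊√D⌋ = 22
descent: ρ → (10,5,-12)  [lands on river]
river: ρ → (-12,19,3)
river: ρ → (3,17,-18)
river: ρ → (-18,19,2)
river: ρ → (2,21,-8)
river: ρ → (-8,11,12)
river: ρ → (12,13,-7)
river: ρ → (-7,15,10)
ρ-cycle length = 8 (tail of 1 descent step not counted)

8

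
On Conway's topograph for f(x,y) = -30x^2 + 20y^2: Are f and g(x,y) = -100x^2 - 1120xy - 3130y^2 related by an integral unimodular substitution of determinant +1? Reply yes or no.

D₁ = 2400, D₂ = 2400
river cycle of f (length 2): (20, 40, -10), (-10, 40, 20)
river cycle of g (length 2): (-10, 40, 20), (20, 40, -10)
cycles coincide ⇒ equivalent

yes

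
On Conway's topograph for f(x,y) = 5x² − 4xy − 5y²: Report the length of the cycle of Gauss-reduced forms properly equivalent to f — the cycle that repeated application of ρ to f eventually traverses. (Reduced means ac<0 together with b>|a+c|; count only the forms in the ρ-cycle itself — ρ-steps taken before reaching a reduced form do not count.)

D = 116, ⌊√D⌋ = 10
descent: ρ → (-5,4,5)  [lands on river]
river: ρ → (5,6,-4)
river: ρ → (-4,10,1)
river: ρ → (1,10,-4)
river: ρ → (-4,6,5)
river: ρ → (5,4,-5)
river: ρ → (-5,6,4)
river: ρ → (4,10,-1)
river: ρ → (-1,10,4)
river: ρ → (4,6,-5)
ρ-cycle length = 10 (tail of 1 descent step not counted)

10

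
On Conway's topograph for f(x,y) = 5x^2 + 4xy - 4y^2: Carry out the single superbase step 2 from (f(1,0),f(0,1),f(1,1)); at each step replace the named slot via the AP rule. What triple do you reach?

start (5,-4,5) = (f(1,0),f(0,1),f(1,1))
replace slot 2: 2·(5+5) − (-4) = 24 → (5,24,5)

5,24,5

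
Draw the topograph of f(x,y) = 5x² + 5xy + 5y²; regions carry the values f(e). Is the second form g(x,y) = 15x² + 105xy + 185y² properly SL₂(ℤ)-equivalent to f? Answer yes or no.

D₁ = -75, D₂ = -75
f: reduced (well bottom): (5,5,5) with a≤c, −a<b≤a
g: translate: b→15 (≡105 mod 30), so (15,105,185)→(15,15,5)
g: flip: (15,15,5)→(5,-15,15)
g: translate: b→5 (≡-15 mod 10), so (5,-15,15)→(5,5,5)
g: reduced (well bottom): (5,5,5) with a≤c, −a<b≤a
reduced forms (5, 5, 5) vs (5, 5, 5) ⇒ equivalent

yes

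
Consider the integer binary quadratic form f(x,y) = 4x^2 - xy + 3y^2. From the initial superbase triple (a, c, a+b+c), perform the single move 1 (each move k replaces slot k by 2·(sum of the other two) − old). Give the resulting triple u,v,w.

start (4,3,6) = (f(1,0),f(0,1),f(1,1))
replace slot 1: 2·(3+6) − 4 = 14 → (14,3,6)

14,3,6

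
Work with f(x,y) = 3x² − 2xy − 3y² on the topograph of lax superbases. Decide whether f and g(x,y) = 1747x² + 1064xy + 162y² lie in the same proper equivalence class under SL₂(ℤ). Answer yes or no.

D₁ = 40, D₂ = 40
river cycle of f (length 6): (-3, 2, 3), (3, 4, -2), (-2, 4, 3), (3, 2, -3), (-3, 4, 2), (2, 4, -3)
river cycle of g (length 6): (2, 4, -3), (-3, 2, 3), (3, 4, -2), (-2, 4, 3), (3, 2, -3), (-3, 4, 2)
cycles coincide ⇒ equivalent

yes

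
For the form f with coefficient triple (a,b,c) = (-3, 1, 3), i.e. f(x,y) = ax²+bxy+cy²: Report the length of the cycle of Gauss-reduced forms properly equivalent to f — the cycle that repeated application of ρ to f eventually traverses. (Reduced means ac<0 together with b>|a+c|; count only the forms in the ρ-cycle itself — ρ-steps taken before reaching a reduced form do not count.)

D = 37, ⌊√D⌋ = 6
river: ρ → (3,5,-1)
river: ρ → (-1,5,3)
river: ρ → (3,1,-3)
river: ρ → (-3,5,1)
river: ρ → (1,5,-3)
river: ρ → (-3,1,3)
ρ-cycle length = 6 (tail of 0 descent steps not counted)

6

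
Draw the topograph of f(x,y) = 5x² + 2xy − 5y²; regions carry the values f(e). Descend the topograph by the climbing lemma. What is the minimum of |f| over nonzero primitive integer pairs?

river: ρ → (-5,8,2)
river: ρ → (2,8,-5)
river: ρ → (-5,2,5)
river: ρ → (5,8,-2)
river: ρ → (-2,8,5)
river: ρ → (5,2,-5)
closes: descent 0, river 6
min |a| on river = 2

2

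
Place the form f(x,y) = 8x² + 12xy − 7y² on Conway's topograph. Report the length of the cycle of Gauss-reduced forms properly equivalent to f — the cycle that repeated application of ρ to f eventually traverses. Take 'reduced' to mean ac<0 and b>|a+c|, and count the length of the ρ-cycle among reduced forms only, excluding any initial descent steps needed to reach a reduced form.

D = 368, ⌊√D⌋ = 19
river: ρ → (-7,16,4)
river: ρ → (4,16,-7)
river: ρ → (-7,12,8)
river: ρ → (8,4,-11)
river: ρ → (-11,18,1)
river: ρ → (1,18,-11)
river: ρ → (-11,4,8)
river: ρ → (8,12,-7)
ρ-cycle length = 8 (tail of 0 descent steps not counted)

8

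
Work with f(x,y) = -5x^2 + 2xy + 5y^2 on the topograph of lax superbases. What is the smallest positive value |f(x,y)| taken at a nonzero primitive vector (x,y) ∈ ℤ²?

river: ρ → (5,8,-2)
river: ρ → (-2,8,5)
river: ρ → (5,2,-5)
river: ρ → (-5,8,2)
river: ρ → (2,8,-5)
river: ρ → (-5,2,5)
closes: descent 0, river 6
min |a| on river = 2

2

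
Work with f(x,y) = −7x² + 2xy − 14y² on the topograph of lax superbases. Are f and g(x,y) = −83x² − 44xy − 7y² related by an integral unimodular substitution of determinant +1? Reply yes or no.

D₁ = -388, D₂ = -388
f is negative-definite; reduce −f:
−f: reduced (well bottom): (7,-2,14) with a≤c, −a<b≤a
flip sign back: reduced form of f is (-7,2,-14)
g is negative-definite; reduce −g:
−g: flip: (83,44,7)→(7,-44,83)
−g: translate: b→-2 (≡-44 mod 14), so (7,-44,83)→(7,-2,14)
−g: reduced (well bottom): (7,-2,14) with a≤c, −a<b≤a
flip sign back: reduced form of g is (-7,2,-14)
reduced forms (-7, 2, -14) vs (-7, 2, -14) ⇒ equivalent

yes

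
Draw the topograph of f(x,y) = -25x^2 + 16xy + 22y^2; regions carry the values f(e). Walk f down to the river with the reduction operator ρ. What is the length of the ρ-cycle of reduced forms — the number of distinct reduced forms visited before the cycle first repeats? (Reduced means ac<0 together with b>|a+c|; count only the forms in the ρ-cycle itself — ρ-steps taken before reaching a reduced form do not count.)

D = 2456, ⌊√D⌋ = 49
river: ρ → (22,28,-19)
river: ρ → (-19,48,2)
river: ρ → (2,48,-19)
river: ρ → (-19,28,22)
river: ρ → (22,16,-25)
river: ρ → (-25,34,13)
river: ρ → (13,44,-10)
river: ρ → (-10,36,29)
river: ρ → (29,22,-17)
river: ρ → (-17,46,5)
river: ρ → (5,44,-26)
river: ρ → (-26,8,23)
river: ρ → (23,38,-11)
river: ρ → (-11,28,38)
river: ρ → (38,48,-1)
river: ρ → (-1,48,38)
river: ρ → (38,28,-11)
river: ρ → (-11,38,23)
river: ρ → (23,8,-26)
river: ρ → (-26,44,5)
river: ρ → (5,46,-17)
river: ρ → (-17,22,29)
river: ρ → (29,36,-10)
river: ρ → (-10,44,13)
river: ρ → (13,34,-25)
river: ρ → (-25,16,22)
ρ-cycle length = 26 (tail of 0 descent steps not counted)

26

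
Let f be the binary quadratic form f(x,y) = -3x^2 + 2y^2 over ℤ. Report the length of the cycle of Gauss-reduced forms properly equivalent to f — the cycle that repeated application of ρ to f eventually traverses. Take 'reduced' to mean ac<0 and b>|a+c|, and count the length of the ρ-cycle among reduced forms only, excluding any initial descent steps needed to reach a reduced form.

D = 24, ⌊√D⌋ = 4
descent: ρ → (2,4,-1)  [lands on river]
river: ρ → (-1,4,2)
ρ-cycle length = 2 (tail of 1 descent step not counted)

2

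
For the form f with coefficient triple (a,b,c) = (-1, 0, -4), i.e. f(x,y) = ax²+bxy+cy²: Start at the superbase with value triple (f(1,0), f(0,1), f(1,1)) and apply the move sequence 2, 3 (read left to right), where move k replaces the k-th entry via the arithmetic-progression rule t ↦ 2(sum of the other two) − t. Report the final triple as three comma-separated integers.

start (-1,-4,-5) = (f(1,0),f(0,1),f(1,1))
replace slot 2: 2·((-1)+(-5)) − (-4) = -8 → (-1,-8,-5)
replace slot 3: 2·((-1)+(-8)) − (-5) = -13 → (-1,-8,-13)

-1,-8,-13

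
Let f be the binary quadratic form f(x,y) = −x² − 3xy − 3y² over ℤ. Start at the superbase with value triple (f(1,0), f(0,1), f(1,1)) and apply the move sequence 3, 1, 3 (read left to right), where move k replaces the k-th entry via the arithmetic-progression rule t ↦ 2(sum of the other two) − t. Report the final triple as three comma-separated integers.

start (-1,-3,-7) = (f(1,0),f(0,1),f(1,1))
replace slot 3: 2·((-1)+(-3)) − (-7) = -1 → (-1,-3,-1)
replace slot 1: 2·((-3)+(-1)) − (-1) = -7 → (-7,-3,-1)
replace slot 3: 2·((-7)+(-3)) − (-1) = -19 → (-7,-3,-19)

-7,-3,-19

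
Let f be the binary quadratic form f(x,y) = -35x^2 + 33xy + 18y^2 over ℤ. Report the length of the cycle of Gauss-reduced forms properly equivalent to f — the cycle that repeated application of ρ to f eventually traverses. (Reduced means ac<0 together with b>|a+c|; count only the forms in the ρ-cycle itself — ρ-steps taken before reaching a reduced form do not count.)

D = 3609, ⌊√D⌋ = 60
river: ρ → (18,39,-29)
river: ρ → (-29,19,28)
river: ρ → (28,37,-20)
river: ρ → (-20,43,22)
river: ρ → (22,45,-18)
river: ρ → (-18,27,40)
river: ρ → (40,53,-5)
river: ρ → (-5,57,18)
river: ρ → (18,51,-14)
river: ρ → (-14,33,45)
river: ρ → (45,57,-2)
river: ρ → (-2,59,16)
river: ρ → (16,37,-35)
river: ρ → (-35,33,18)
ρ-cycle length = 14 (tail of 0 descent steps not counted)

14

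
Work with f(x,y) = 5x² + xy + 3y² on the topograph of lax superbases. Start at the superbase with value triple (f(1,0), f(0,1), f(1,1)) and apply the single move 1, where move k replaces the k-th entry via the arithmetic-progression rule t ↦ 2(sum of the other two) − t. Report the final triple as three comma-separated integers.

start (5,3,9) = (f(1,0),f(0,1),f(1,1))
replace slot 1: 2·(3+9) − 5 = 19 → (19,3,9)

19,3,9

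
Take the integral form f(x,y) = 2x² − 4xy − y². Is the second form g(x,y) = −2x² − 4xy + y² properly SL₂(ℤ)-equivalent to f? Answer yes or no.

D₁ = 24, D₂ = 24
river cycle of f (length 2): (-1, 4, 2), (2, 4, -1)
river cycle of g (length 2): (1, 4, -2), (-2, 4, 1)
cycles differ ⇒ inequivalent

no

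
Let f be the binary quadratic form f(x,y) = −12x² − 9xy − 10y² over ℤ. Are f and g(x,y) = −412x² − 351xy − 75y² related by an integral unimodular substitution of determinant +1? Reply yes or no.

D₁ = -399, D₂ = -399
f is negative-definite; reduce −f:
−f: flip: (12,9,10)→(10,-9,12)
−f: reduced (well bottom): (10,-9,12) with a≤c, −a<b≤a
flip sign back: reduced form of f is (-10,9,-12)
g is negative-definite; reduce −g:
−g: flip: (412,351,75)→(75,-351,412)
−g: translate: b→-51 (≡-351 mod 150), so (75,-351,412)→(75,-51,10)
−g: flip: (75,-51,10)→(10,51,75)
−g: translate: b→-9 (≡51 mod 20), so (10,51,75)→(10,-9,12)
−g: reduced (well bottom): (10,-9,12) with a≤c, −a<b≤a
flip sign back: reduced form of g is (-10,9,-12)
reduced forms (-10, 9, -12) vs (-10, 9, -12) ⇒ equivalent

yes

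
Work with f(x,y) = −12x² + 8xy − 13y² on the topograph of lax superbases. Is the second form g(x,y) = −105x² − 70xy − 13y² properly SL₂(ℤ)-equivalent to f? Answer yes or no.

D₁ = -560, D₂ = -560
f is negative-definite; reduce −f:
−f: reduced (well bottom): (12,-8,13) with a≤c, −a<b≤a
flip sign back: reduced form of f is (-12,8,-13)
g is negative-definite; reduce −g:
−g: flip: (105,70,13)→(13,-70,105)
−g: translate: b→8 (≡-70 mod 26), so (13,-70,105)→(13,8,12)
−g: flip: (13,8,12)→(12,-8,13)
−g: reduced (well bottom): (12,-8,13) with a≤c, −a<b≤a
flip sign back: reduced form of g is (-12,8,-13)
reduced forms (-12, 8, -13) vs (-12, 8, -13) ⇒ equivalent

yes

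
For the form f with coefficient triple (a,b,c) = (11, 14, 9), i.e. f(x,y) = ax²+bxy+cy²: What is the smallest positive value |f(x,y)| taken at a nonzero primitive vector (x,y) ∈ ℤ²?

translate: b→-8 (≡14 mod 22), so (11,14,9)→(11,-8,6)
flip: (11,-8,6)→(6,8,11)
translate: b→-4 (≡8 mod 12), so (6,8,11)→(6,-4,9)
reduced (well bottom): (6,-4,9) with a≤c, −a<b≤a
well minimum = a = 6

6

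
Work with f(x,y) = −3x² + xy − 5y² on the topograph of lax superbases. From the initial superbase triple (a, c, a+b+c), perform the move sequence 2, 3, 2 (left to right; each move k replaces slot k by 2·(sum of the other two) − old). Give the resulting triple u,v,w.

start (-3,-5,-7) = (f(1,0),f(0,1),f(1,1))
replace slot 2: 2·((-3)+(-7)) − (-5) = -15 → (-3,-15,-7)
replace slot 3: 2·((-3)+(-15)) − (-7) = -29 → (-3,-15,-29)
replace slot 2: 2·((-3)+(-29)) − (-15) = -49 → (-3,-49,-29)

-3,-49,-29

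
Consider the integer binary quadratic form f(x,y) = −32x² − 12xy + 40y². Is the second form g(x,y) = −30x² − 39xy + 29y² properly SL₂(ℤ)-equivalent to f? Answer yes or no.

D₁ = 5264, D₂ = 5001
discriminants differ ⇒ not SL₂(ℤ)-equivalent

no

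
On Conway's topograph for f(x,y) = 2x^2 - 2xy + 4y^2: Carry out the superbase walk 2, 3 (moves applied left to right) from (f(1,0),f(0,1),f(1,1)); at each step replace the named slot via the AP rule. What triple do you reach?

start (2,4,4) = (f(1,0),f(0,1),f(1,1))
replace slot 2: 2·(2+4) − 4 = 8 → (2,8,4)
replace slot 3: 2·(2+8) − 4 = 16 → (2,8,16)

2,8,16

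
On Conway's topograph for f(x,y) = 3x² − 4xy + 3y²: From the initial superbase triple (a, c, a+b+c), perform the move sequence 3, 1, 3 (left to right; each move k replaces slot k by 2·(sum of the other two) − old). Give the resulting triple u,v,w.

start (3,3,2) = (f(1,0),f(0,1),f(1,1))
replace slot 3: 2·(3+3) − 2 = 10 → (3,3,10)
replace slot 1: 2·(3+10) − 3 = 23 → (23,3,10)
replace slot 3: 2·(23+3) − 10 = 42 → (23,3,42)

23,3,42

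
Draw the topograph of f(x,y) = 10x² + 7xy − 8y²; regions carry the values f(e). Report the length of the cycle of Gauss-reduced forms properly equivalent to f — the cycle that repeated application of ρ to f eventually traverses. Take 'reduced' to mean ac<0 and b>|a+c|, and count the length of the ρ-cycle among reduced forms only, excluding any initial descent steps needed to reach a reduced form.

D = 369, ⌊√D⌋ = 19
river: ρ → (-8,9,9)
river: ρ → (9,9,-8)
river: ρ → (-8,7,10)
river: ρ → (10,13,-5)
river: ρ → (-5,17,4)
river: ρ → (4,15,-9)
river: ρ → (-9,3,10)
river: ρ → (10,17,-2)
river: ρ → (-2,19,1)
river: ρ → (1,19,-2)
river: ρ → (-2,17,10)
river: ρ → (10,3,-9)
river: ρ → (-9,15,4)
river: ρ → (4,17,-5)
river: ρ → (-5,13,10)
river: ρ → (10,7,-8)
ρ-cycle length = 16 (tail of 0 descent steps not counted)

16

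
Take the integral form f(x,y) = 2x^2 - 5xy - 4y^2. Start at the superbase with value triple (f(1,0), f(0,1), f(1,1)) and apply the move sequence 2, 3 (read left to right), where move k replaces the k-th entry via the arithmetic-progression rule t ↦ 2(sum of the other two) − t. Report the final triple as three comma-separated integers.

start (2,-4,-7) = (f(1,0),f(0,1),f(1,1))
replace slot 2: 2·(2+(-7)) − (-4) = -6 → (2,-6,-7)
replace slot 3: 2·(2+(-6)) − (-7) = -1 → (2,-6,-1)

2,-6,-1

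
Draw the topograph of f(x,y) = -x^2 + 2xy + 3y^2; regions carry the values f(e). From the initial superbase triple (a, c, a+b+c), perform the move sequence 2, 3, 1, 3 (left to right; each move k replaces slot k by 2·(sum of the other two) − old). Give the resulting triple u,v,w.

start (-1,3,4) = (f(1,0),f(0,1),f(1,1))
replace slot 2: 2·((-1)+4) − 3 = 3 → (-1,3,4)
replace slot 3: 2·((-1)+3) − 4 = 0 → (-1,3,0)
replace slot 1: 2·(3+0) − (-1) = 7 → (7,3,0)
replace slot 3: 2·(7+3) − 0 = 20 → (7,3,20)

7,3,20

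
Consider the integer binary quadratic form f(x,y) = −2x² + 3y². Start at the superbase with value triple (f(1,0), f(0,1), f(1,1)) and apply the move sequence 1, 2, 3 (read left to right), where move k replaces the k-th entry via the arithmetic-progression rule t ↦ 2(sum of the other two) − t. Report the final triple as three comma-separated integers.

start (-2,3,1) = (f(1,0),f(0,1),f(1,1))
replace slot 1: 2·(3+1) − (-2) = 10 → (10,3,1)
replace slot 2: 2·(10+1) − 3 = 19 → (10,19,1)
replace slot 3: 2·(10+19) − 1 = 57 → (10,19,57)

10,19,57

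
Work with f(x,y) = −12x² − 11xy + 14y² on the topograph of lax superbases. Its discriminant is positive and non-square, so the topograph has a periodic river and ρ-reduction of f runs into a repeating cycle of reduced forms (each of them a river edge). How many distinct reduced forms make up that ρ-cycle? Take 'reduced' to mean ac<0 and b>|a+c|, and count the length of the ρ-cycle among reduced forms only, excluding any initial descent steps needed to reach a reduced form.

D = 793, ⌊√D⌋ = 28
descent: ρ → (14,11,-12)  [lands on river]
river: ρ → (-12,13,13)
river: ρ → (13,13,-12)
river: ρ → (-12,11,14)
river: ρ → (14,17,-9)
river: ρ → (-9,19,12)
river: ρ → (12,5,-16)
river: ρ → (-16,27,1)
river: ρ → (1,27,-16)
river: ρ → (-16,5,12)
river: ρ → (12,19,-9)
river: ρ → (-9,17,14)
ρ-cycle length = 12 (tail of 1 descent step not counted)

12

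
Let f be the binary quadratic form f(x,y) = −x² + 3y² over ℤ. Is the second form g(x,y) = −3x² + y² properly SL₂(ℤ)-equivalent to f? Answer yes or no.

D₁ = 12, D₂ = 12
river cycle of f (length 2): (-1, 2, 2), (2, 2, -1)
river cycle of g (length 2): (1, 2, -2), (-2, 2, 1)
cycles differ ⇒ inequivalent

no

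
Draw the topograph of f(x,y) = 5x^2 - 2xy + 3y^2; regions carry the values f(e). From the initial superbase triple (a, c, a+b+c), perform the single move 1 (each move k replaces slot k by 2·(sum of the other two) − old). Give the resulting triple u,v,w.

start (5,3,6) = (f(1,0),f(0,1),f(1,1))
replace slot 1: 2·(3+6) − 5 = 13 → (13,3,6)

13,3,6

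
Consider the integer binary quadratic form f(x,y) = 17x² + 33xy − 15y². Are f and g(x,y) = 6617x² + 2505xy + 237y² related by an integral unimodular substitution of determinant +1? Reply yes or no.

D₁ = 2109, D₂ = 2109
river cycle of f (length 12): (-15, 27, 23), (23, 19, -19), (-19, 19, 23), (23, 27, -15), (-15, 33, 17), (17, 35, -13), (-13, 43, 5), (5, 37, -37), (-37, 37, 5), (5, 43, -13), … (2 more)
river cycle of g (length 12): (17, 33, -15), (-15, 27, 23), (23, 19, -19), (-19, 19, 23), (23, 27, -15), (-15, 33, 17), (17, 35, -13), (-13, 43, 5), (5, 37, -37), (-37, 37, 5), … (2 more)
cycles coincide ⇒ equivalent

yes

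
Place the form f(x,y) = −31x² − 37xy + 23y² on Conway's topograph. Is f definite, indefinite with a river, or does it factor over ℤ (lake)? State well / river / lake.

D = b²−4ac = (-37)² − 4·(-31)·23 = 4221
D > 0 non-square ⇒ indefinite ⇒ periodic river

river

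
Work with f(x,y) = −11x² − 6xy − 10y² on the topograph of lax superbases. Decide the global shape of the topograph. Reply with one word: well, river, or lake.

D = b²−4ac = (-6)² − 4·(-11)·(-10) = -404
D < 0 ⇒ definite ⇒ every region one sign ⇒ single well

well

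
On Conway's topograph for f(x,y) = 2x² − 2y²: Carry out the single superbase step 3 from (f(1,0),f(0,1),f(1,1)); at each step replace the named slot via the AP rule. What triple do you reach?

start (2,-2,0) = (f(1,0),f(0,1),f(1,1))
replace slot 3: 2·(2+(-2)) − 0 = 0 → (2,-2,0)

2,-2,0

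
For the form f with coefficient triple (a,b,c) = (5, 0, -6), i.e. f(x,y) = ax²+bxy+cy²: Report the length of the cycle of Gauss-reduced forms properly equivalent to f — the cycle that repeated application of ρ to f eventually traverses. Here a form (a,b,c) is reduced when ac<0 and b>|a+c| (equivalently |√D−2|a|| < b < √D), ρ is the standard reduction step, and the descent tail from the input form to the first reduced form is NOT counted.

D = 120, ⌊√D⌋ = 10
descent: ρ → (-6,0,5)
descent: ρ → (5,10,-1)  [lands on river]
river: ρ → (-1,10,5)
ρ-cycle length = 2 (tail of 2 descent steps not counted)

2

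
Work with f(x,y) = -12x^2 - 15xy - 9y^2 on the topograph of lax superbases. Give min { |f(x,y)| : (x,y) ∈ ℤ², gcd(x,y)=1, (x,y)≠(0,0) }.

translate: b→-9 (≡15 mod 24), so (12,15,9)→(12,-9,6)
flip: (12,-9,6)→(6,9,12)
translate: b→-3 (≡9 mod 12), so (6,9,12)→(6,-3,9)
reduced (well bottom): (6,-3,9) with a≤c, −a<b≤a
well minimum |f| = |-6| = 6 (negative-definite)

6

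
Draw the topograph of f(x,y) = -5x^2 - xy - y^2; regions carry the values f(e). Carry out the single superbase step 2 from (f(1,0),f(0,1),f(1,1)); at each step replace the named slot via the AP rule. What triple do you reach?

start (-5,-1,-7) = (f(1,0),f(0,1),f(1,1))
replace slot 2: 2·((-5)+(-7)) − (-1) = -23 → (-5,-23,-7)

-5,-23,-7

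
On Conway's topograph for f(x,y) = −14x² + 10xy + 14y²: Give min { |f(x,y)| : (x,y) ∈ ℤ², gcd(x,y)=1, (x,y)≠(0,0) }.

river: ρ → (14,18,-10)
river: ρ → (-10,22,10)
river: ρ → (10,18,-14)
river: ρ → (-14,10,14)
closes: descent 0, river 4
min |a| on river = 10

10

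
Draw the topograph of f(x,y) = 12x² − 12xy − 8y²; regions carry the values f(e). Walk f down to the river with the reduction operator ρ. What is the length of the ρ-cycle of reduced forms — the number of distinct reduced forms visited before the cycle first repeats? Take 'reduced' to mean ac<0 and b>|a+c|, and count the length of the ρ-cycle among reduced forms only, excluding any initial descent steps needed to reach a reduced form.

D = 528, ⌊√D⌋ = 22
descent: ρ → (-8,12,12)  [lands on river]
river: ρ → (12,12,-8)
river: ρ → (-8,20,4)
river: ρ → (4,20,-8)
ρ-cycle length = 4 (tail of 1 descent step not counted)

4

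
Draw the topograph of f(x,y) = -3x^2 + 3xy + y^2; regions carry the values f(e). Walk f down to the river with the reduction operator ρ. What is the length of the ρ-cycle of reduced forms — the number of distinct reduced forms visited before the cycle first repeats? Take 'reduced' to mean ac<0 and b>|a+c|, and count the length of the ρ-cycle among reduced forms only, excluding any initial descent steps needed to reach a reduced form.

D = 21, ⌊√D⌋ = 4
river: ρ → (1,3,-3)
river: ρ → (-3,3,1)
ρ-cycle length = 2 (tail of 0 descent steps not counted)

2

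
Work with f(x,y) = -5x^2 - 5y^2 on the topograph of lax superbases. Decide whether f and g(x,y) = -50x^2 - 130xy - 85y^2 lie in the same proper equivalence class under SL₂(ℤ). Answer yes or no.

D₁ = -100, D₂ = -100
f is negative-definite; reduce −f:
−f: reduced (well bottom): (5,0,5) with a≤c, −a<b≤a
flip sign back: reduced form of f is (-5,0,-5)
g is negative-definite; reduce −g:
−g: translate: b→30 (≡130 mod 100), so (50,130,85)→(50,30,5)
−g: flip: (50,30,5)→(5,-30,50)
−g: translate: b→0 (≡-30 mod 10), so (5,-30,50)→(5,0,5)
−g: reduced (well bottom): (5,0,5) with a≤c, −a<b≤a
flip sign back: reduced form of g is (-5,0,-5)
reduced forms (-5, 0, -5) vs (-5, 0, -5) ⇒ equivalent

yes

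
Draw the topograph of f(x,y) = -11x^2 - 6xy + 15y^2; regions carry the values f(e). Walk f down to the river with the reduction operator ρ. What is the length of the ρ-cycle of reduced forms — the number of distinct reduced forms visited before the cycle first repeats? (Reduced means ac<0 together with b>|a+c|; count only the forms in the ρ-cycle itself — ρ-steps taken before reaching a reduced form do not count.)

D = 696, ⌊√D⌋ = 26
descent: ρ → (15,6,-11)  [lands on river]
river: ρ → (-11,16,10)
river: ρ → (10,24,-3)
river: ρ → (-3,24,10)
river: ρ → (10,16,-11)
river: ρ → (-11,6,15)
river: ρ → (15,24,-2)
river: ρ → (-2,24,15)
ρ-cycle length = 8 (tail of 1 descent step not counted)

8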